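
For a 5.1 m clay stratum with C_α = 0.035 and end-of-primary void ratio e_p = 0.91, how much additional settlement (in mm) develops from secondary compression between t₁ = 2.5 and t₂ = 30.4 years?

S_s ≈ 101 mm

Secondary compression: S_s = C_α·H/(1+e_p)·log₁₀(t₂/t₁)
S_s = 0.035×5.1/(1+0.91)×log₁₀(30.4/2.5)
    = 0.09346 × 1.085 = 0.1014 m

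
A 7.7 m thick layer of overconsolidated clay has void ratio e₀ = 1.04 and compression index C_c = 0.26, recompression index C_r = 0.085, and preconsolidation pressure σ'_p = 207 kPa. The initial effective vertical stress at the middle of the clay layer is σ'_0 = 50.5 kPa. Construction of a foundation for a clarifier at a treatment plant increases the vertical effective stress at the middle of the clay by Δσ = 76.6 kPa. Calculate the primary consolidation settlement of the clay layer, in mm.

S_c ≈ 129 mm

Final effective stress: σ'_f = 50.5 + 76.6 = 127.1 kPa.
σ'_f = 127.1 ≤ σ'_p = 207 kPa, so the clay remains overconsolidated and only the recompression index applies:
S_c = C_r·H/(1+e₀)·log₁₀(σ'_f/σ'_0) = 0.085×7.7/2.04×log₁₀(127.1/50.5)
    = 0.32083 × 0.40085 = 0.1286 m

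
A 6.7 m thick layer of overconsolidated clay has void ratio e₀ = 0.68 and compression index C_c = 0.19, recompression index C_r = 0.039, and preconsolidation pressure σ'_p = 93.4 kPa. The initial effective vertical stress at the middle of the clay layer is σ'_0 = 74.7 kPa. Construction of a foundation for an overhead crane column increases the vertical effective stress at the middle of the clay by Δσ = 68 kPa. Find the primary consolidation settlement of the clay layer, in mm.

Final effective stress: σ'_f = 74.7 + 68 = 142.7 kPa.
σ'_f = 142.7 > σ'_p = 93.4 kPa, so the stress path crosses the preconsolidation pressure — recompression up to σ'_p, then virgin compression beyond:
S_c = H/(1+e₀)·[C_r·log₁₀(σ'_p/σ'_0) + C_c·log₁₀(σ'_f/σ'_p)]
    = 6.7/1.68 × [0.039×log₁₀(93.4/74.7) + 0.19×log₁₀(142.7/93.4)]
    = 3.9881 × [0.003784 + 0.034975] = 0.1546 m

S_c ≈ 155 mm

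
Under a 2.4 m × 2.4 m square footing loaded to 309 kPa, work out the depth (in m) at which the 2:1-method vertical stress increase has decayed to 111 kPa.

z ≈ 1.6 m

2:1 spreading — at depth z the loaded area has grown by z in each plan dimension:
qB²/(B+z)² = Δσ_z ⇒ z = B(√(q/Δσ_z) − 1) = 2.4×(√(309/111) − 1) = 1.604 m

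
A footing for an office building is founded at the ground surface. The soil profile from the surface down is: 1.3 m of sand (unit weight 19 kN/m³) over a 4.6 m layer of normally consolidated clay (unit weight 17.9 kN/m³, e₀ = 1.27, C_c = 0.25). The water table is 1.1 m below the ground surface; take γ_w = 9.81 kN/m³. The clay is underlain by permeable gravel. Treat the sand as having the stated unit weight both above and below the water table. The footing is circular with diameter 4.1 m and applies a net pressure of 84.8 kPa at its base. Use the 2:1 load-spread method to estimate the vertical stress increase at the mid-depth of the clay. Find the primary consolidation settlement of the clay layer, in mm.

S_c ≈ 101 mm

Mid-depth of clay below the ground surface: z = 1.3 + 4.6/2 = 3.6 m.
Total vertical stress at mid-clay: σ_v = 19×1.3 + 17.9×2.3 = 65.87 kPa.
Pore pressure: u = 9.81×(3.6 − 1.1) = 24.525 kPa.
Initial effective stress: σ'_0 = σ_v − u = 65.87 − 24.525 = 41.345 kPa.
Stress increase at mid-clay by the 2:1 spreading method:
Δσ ≈ qD²/(D+z)² = 84.8×4.1²/(4.1+3.6)² = 24.043 kPa
Final effective stress: σ'_f = σ'_0 + Δσ = 41.345 + 24.043 = 65.388 kPa.
Normally consolidated clay, so the full stress increment lies on the virgin compression line:
S_c = C_c·H/(1+e₀)·log₁₀(σ'_f/σ'_0) = 0.25×4.6/(1+1.27)×log₁₀(65.388/41.345)
    = 0.50661 × 0.19908 = 0.1009 m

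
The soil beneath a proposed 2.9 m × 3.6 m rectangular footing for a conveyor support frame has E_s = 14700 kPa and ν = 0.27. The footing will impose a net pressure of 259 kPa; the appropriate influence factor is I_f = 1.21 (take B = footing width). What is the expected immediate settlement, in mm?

S_e ≈ 57.3 mm

Immediate (elastic) settlement: S_e = q·B·(1−ν²)/E_s · I_f.
S_e = 259 × 2.9 × (1 − 0.27²) / 14700 × 1.21
    = 259 × 2.9 × 0.9271 / 14700 × 1.21
    = 0.05732 m = 57.32 mm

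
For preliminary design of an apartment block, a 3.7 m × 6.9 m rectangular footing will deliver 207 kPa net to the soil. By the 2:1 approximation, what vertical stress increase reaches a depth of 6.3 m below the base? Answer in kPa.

Δσ_z ≈ 40 kPa

By the 2:1 method the load spreads at 1 horizontal : 2 vertical, so at depth z the loaded area has grown by z in each plan dimension:
Δσ = qBL/((B+z)(L+z)) = 207×3.7×6.9/((3.7+6.3)(6.9+6.3)) = 40.036 kPa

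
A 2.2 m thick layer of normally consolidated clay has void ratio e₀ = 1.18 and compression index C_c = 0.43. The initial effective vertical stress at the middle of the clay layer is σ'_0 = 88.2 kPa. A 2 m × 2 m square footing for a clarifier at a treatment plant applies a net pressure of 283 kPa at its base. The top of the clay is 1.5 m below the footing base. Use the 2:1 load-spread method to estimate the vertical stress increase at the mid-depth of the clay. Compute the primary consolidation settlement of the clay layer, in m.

Mid-depth of clay below the footing base: z = 1.5 + 2.2/2 = 2.6 m.
Stress increase at mid-clay by the 2:1 spreading method:
Δσ = qBL/((B+z)(L+z)) = 283×2×2/((2+2.6)(2+2.6)) = 53.497 kPa
Final effective stress: σ'_f = σ'_0 + Δσ = 88.2 + 53.497 = 141.7 kPa.
Normally consolidated clay, so the full stress increment lies on the virgin compression line:
S_c = C_c·H/(1+e₀)·log₁₀(σ'_f/σ'_0) = 0.43×2.2/(1+1.18)×log₁₀(141.7/88.2)
    = 0.43394 × 0.2059 = 0.08935 m

S_c ≈ 0.0893 m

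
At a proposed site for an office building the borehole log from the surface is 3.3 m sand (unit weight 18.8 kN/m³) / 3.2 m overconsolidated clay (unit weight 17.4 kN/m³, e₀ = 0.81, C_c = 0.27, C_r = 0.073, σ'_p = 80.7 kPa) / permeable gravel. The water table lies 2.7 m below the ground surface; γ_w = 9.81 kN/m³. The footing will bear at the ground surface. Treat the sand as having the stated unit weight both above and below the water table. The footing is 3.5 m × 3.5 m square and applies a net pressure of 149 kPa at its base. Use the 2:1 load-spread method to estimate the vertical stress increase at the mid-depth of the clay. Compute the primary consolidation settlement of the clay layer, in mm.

Mid-depth of clay below the ground surface: z = 3.3 + 3.2/2 = 4.9 m.
Total vertical stress at mid-clay: σ_v = 18.8×3.3 + 17.4×1.6 = 89.88 kPa.
Pore pressure: u = 9.81×(4.9 − 2.7) = 21.582 kPa.
Initial effective stress: σ'_0 = σ_v − u = 89.88 − 21.582 = 68.298 kPa.
Stress increase at mid-clay by the 2:1 spreading method:
Δσ = qBL/((B+z)(L+z)) = 149×3.5×3.5/((3.5+4.9)(3.5+4.9)) = 25.868 kPa
Final effective stress: σ'_f = 68.298 + 25.868 = 94.166 kPa.
σ'_f = 94.166 > σ'_p = 80.7 kPa, so the stress path crosses the preconsolidation pressure — recompression up to σ'_p, then virgin compression beyond:
S_c = H/(1+e₀)·[C_r·log₁₀(σ'_p/σ'_0) + C_c·log₁₀(σ'_f/σ'_p)]
    = 3.2/1.81 × [0.073×log₁₀(80.7/68.298) + 0.27×log₁₀(94.166/80.7)]
    = 1.768 × [0.00529 + 0.018096] = 0.04135 m

S_c ≈ 41.3 mm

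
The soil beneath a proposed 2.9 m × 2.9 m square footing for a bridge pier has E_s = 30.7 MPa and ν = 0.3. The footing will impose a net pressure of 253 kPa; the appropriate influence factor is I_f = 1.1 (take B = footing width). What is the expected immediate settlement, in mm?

S_e ≈ 23.9 mm

Immediate (elastic) settlement: S_e = q·B·(1−ν²)/E_s · I_f.
E_s = 30.7 MPa = 30700 kPa.
S_e = 253 × 2.9 × (1 − 0.3²) / 30700 × 1.1
    = 253 × 2.9 × 0.91 / 30700 × 1.1
    = 0.02392 m = 23.92 mm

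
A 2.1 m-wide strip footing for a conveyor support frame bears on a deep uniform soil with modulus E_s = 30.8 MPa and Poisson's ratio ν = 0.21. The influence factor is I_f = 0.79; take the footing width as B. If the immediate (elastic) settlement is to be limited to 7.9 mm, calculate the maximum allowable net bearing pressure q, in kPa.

q ≈ 153 kPa

E_s = 30.8 MPa = 30800 kPa.
S_e = q·B·(1−ν²)/E_s · I_f  ⇒  q = S_e·E_s / (B·(1−ν²)·I_f).
q = 0.0079 × 30800 / (2.1 × 0.9559 × 0.79) = 153.4 kPa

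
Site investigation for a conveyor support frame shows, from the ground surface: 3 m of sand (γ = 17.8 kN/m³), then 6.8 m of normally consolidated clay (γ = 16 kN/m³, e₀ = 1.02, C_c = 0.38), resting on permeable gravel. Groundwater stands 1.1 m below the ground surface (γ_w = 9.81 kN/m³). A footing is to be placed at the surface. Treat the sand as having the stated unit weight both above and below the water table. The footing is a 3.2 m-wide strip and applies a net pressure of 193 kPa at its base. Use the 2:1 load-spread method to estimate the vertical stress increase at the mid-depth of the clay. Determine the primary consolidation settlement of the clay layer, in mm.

Mid-depth of clay below the ground surface: z = 3 + 6.8/2 = 6.4 m.
Total vertical stress at mid-clay: σ_v = 17.8×3 + 16×3.4 = 107.8 kPa.
Pore pressure: u = 9.81×(6.4 − 1.1) = 51.993 kPa.
Initial effective stress: σ'_0 = σ_v − u = 107.8 − 51.993 = 55.807 kPa.
Stress increase at mid-clay by the 2:1 spreading method:
Δσ = qB/(B+z) = 193×3.2/(3.2+6.4) = 64.333 kPa
Final effective stress: σ'_f = σ'_0 + Δσ = 55.807 + 64.333 = 120.14 kPa.
Normally consolidated clay, so the full stress increment lies on the virgin compression line:
S_c = C_c·H/(1+e₀)·log₁₀(σ'_f/σ'_0) = 0.38×6.8/(1+1.02)×log₁₀(120.14/55.807)
    = 1.2792 × 0.333 = 0.426 m

S_c ≈ 426 mm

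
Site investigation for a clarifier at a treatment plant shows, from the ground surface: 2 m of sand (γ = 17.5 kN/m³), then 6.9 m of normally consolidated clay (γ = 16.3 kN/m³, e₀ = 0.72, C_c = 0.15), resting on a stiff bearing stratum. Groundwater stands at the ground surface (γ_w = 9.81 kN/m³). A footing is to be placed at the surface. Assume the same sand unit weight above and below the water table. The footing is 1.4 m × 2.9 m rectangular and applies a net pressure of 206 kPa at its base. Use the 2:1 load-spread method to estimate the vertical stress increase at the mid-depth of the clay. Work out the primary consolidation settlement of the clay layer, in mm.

S_c ≈ 85.5 mm

Mid-depth of clay below the ground surface: z = 2 + 6.9/2 = 5.45 m.
Total vertical stress at mid-clay: σ_v = 17.5×2 + 16.3×3.45 = 91.235 kPa.
Pore pressure: u = 9.81×(5.45 − 0) = 53.465 kPa.
Initial effective stress: σ'_0 = σ_v − u = 91.235 − 53.465 = 37.77 kPa.
Stress increase at mid-clay by the 2:1 spreading method:
Δσ = qBL/((B+z)(L+z)) = 206×1.4×2.9/((1.4+5.45)(2.9+5.45)) = 14.622 kPa
Final effective stress: σ'_f = σ'_0 + Δσ = 37.77 + 14.622 = 52.392 kPa.
Normally consolidated clay, so the full stress increment lies on the virgin compression line:
S_c = C_c·H/(1+e₀)·log₁₀(σ'_f/σ'_0) = 0.15×6.9/(1+0.72)×log₁₀(52.392/37.77)
    = 0.60174 × 0.14212 = 0.08552 m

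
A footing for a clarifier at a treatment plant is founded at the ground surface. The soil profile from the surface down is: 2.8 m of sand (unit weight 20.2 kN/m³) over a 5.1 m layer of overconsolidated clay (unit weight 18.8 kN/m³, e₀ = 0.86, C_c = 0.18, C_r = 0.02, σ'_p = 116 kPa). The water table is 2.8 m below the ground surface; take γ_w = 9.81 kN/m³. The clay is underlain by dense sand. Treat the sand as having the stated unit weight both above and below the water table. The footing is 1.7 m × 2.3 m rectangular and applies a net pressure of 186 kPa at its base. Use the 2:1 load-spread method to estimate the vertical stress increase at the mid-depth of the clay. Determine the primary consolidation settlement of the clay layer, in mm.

Mid-depth of clay below the ground surface: z = 2.8 + 5.1/2 = 5.35 m.
Total vertical stress at mid-clay: σ_v = 20.2×2.8 + 18.8×2.55 = 104.5 kPa.
Pore pressure: u = 9.81×(5.35 − 2.8) = 25.015 kPa.
Initial effective stress: σ'_0 = σ_v − u = 104.5 − 25.015 = 79.485 kPa.
Stress increase at mid-clay by the 2:1 spreading method:
Δσ = qBL/((B+z)(L+z)) = 186×1.7×2.3/((1.7+5.35)(2.3+5.35)) = 13.485 kPa
Final effective stress: σ'_f = 79.485 + 13.485 = 92.97 kPa.
σ'_f = 92.97 ≤ σ'_p = 116 kPa, so the clay remains overconsolidated and only the recompression index applies:
S_c = C_r·H/(1+e₀)·log₁₀(σ'_f/σ'_0) = 0.02×5.1/1.86×log₁₀(92.97/79.485)
    = 0.054838 × 0.068058 = 0.003732 m

S_c ≈ 3.73 mm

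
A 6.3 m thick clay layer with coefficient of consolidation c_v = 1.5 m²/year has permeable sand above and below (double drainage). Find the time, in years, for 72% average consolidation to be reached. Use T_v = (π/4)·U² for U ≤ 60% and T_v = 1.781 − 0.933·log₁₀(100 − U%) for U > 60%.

t ≈ 2.85 years

Drainage path length: H_d = H/2 = 3.15 m (double drainage).
U > 60%: T_v = 1.781 − 0.933·log₁₀(100 − 72) = 0.4308.
t = T_v·H_d²/c_v = 0.4308×3.15²/1.5 = 2.85 years.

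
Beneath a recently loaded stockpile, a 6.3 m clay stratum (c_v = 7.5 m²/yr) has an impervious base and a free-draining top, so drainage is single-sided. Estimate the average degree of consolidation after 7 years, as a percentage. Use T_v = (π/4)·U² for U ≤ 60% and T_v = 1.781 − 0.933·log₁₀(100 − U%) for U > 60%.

Drainage path length: H_d = H = 6.3 m (single drainage).
T_v = c_v·t/H_d² = 7.5×7/6.3² = 1.3228.
T_v = 1.3228 corresponds to the U > 60% branch:
U = 1 − 10^((1.781 − T_v)/0.933)/100 = 0.969

U ≈ 96.9 %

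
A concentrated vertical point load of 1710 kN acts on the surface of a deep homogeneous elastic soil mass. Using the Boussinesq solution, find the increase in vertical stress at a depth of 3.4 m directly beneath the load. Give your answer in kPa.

Δσ_z ≈ 70.6 kPa

Boussinesq vertical stress below a point load on an elastic half-space:
Δσ_z = 3P/(2πz²) · [1 + (r/z)²]^(−5/2)
r/z = 0/3.4 = 0; [1+(r/z)²]^(−5/2) = 1.
Δσ_z = 3×1710/(2π×3.4²) × 1 = 70.628 × 1 = 70.63 kPa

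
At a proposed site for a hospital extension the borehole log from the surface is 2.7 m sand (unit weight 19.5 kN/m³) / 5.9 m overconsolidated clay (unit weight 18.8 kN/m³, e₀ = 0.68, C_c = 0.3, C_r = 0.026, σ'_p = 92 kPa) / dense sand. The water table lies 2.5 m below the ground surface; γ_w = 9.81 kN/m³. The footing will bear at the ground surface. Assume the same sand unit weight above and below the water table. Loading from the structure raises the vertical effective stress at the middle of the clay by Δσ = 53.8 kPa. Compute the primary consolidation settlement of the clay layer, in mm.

S_c ≈ 169 mm

Mid-depth of clay below the ground surface: z = 2.7 + 5.9/2 = 5.65 m.
Total vertical stress at mid-clay: σ_v = 19.5×2.7 + 18.8×2.95 = 108.11 kPa.
Pore pressure: u = 9.81×(5.65 − 2.5) = 30.902 kPa.
Initial effective stress: σ'_0 = σ_v − u = 108.11 − 30.902 = 77.208 kPa.
Final effective stress: σ'_f = 77.208 + 53.8 = 131.01 kPa.
σ'_f = 131.01 > σ'_p = 92 kPa, so the stress path crosses the preconsolidation pressure — recompression up to σ'_p, then virgin compression beyond:
S_c = H/(1+e₀)·[C_r·log₁₀(σ'_p/σ'_0) + C_c·log₁₀(σ'_f/σ'_p)]
    = 5.9/1.68 × [0.026×log₁₀(92/77.208) + 0.3×log₁₀(131.01/92)]
    = 3.5119 × [0.0019793 + 0.046055] = 0.1687 m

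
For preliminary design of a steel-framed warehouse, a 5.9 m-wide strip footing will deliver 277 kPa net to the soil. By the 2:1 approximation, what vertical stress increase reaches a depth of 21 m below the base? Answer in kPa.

Δσ_z ≈ 60.8 kPa

By the 2:1 method the load spreads at 1 horizontal : 2 vertical, so at depth z the loaded area has grown by z in each plan dimension:
Δσ = qB/(B+z) = 277×5.9/(5.9+21) = 60.755 kPa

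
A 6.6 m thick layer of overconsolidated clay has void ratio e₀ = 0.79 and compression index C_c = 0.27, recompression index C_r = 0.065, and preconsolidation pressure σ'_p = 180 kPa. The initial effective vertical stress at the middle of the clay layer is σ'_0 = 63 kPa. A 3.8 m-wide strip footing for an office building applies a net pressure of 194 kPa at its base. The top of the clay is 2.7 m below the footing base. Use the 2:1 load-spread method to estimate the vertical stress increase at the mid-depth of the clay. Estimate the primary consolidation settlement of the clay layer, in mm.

S_c ≈ 81.8 mm

Mid-depth of clay below the footing base: z = 2.7 + 6.6/2 = 6 m.
Stress increase at mid-clay by the 2:1 spreading method:
Δσ = qB/(B+z) = 194×3.8/(3.8+6) = 75.224 kPa
Final effective stress: σ'_f = 63 + 75.224 = 138.22 kPa.
σ'_f = 138.22 ≤ σ'_p = 180 kPa, so the clay remains overconsolidated and only the recompression index applies:
S_c = C_r·H/(1+e₀)·log₁₀(σ'_f/σ'_0) = 0.065×6.6/1.79×log₁₀(138.22/63)
    = 0.23967 × 0.34123 = 0.08178 m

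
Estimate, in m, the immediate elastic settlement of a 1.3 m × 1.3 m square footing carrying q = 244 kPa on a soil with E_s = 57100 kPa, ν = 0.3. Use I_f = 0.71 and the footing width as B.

Immediate (elastic) settlement: S_e = q·B·(1−ν²)/E_s · I_f.
S_e = 244 × 1.3 × (1 − 0.3²) / 57100 × 0.71
    = 244 × 1.3 × 0.91 / 57100 × 0.71
    = 0.003589 m

S_e ≈ 0.00359 m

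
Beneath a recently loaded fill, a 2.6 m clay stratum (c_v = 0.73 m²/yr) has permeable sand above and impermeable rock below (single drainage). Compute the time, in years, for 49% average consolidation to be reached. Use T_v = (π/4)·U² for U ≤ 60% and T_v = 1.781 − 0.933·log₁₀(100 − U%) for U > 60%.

Drainage path length: H_d = H = 2.6 m (single drainage).
U ≤ 60%: T_v = (π/4)·U² = (π/4)×0.49² = 0.18857.
t = T_v·H_d²/c_v = 0.18857×2.6²/0.73 = 1.746 years.

t ≈ 1.75 years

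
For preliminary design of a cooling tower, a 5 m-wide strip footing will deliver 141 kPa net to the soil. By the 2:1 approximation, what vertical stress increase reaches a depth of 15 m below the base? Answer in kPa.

By the 2:1 method the load spreads at 1 horizontal : 2 vertical, so at depth z the loaded area has grown by z in each plan dimension:
Δσ = qB/(B+z) = 141×5/(5+15) = 35.25 kPa

Δσ_z ≈ 35.2 kPa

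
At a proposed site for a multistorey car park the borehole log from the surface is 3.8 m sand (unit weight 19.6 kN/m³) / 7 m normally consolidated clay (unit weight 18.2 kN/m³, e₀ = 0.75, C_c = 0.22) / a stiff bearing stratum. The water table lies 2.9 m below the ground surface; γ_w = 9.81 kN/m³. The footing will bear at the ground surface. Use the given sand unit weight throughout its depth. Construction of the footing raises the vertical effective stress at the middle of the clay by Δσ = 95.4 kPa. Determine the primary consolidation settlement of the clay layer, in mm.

Mid-depth of clay below the ground surface: z = 3.8 + 7/2 = 7.3 m.
Total vertical stress at mid-clay: σ_v = 19.6×3.8 + 18.2×3.5 = 138.18 kPa.
Pore pressure: u = 9.81×(7.3 − 2.9) = 43.164 kPa.
Initial effective stress: σ'_0 = σ_v − u = 138.18 − 43.164 = 95.016 kPa.
Final effective stress: σ'_f = σ'_0 + Δσ = 95.016 + 95.4 = 190.42 kPa.
Normally consolidated clay, so the full stress increment lies on the virgin compression line:
S_c = C_c·H/(1+e₀)·log₁₀(σ'_f/σ'_0) = 0.22×7/(1+0.75)×log₁₀(190.42/95.016)
    = 0.88 × 0.30192 = 0.2657 m

S_c ≈ 266 mm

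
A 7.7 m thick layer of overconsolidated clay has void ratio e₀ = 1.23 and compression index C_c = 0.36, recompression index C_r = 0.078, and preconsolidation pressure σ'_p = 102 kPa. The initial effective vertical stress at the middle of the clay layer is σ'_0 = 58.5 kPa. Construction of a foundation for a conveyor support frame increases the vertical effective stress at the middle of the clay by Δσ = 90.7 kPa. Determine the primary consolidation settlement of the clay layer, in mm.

Final effective stress: σ'_f = 58.5 + 90.7 = 149.2 kPa.
σ'_f = 149.2 > σ'_p = 102 kPa, so the stress path crosses the preconsolidation pressure — recompression up to σ'_p, then virgin compression beyond:
S_c = H/(1+e₀)·[C_r·log₁₀(σ'_p/σ'_0) + C_c·log₁₀(σ'_f/σ'_p)]
    = 7.7/2.23 × [0.078×log₁₀(102/58.5) + 0.36×log₁₀(149.2/102)]
    = 3.4529 × [0.018833 + 0.059461] = 0.2703 m

S_c ≈ 270 mm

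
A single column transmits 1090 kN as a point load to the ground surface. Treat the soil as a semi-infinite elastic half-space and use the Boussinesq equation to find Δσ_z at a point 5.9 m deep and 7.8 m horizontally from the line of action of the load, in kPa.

Δσ_z ≈ 1.19 kPa

Boussinesq vertical stress below a point load on an elastic half-space:
Δσ_z = 3P/(2πz²) · [1 + (r/z)²]^(−5/2)
r/z = 7.8/5.9 = 1.322; [1+(r/z)²]^(−5/2) = 0.0799.
Δσ_z = 3×1090/(2π×5.9²) × 0.0799 = 14.951 × 0.0799 = 1.195 kPa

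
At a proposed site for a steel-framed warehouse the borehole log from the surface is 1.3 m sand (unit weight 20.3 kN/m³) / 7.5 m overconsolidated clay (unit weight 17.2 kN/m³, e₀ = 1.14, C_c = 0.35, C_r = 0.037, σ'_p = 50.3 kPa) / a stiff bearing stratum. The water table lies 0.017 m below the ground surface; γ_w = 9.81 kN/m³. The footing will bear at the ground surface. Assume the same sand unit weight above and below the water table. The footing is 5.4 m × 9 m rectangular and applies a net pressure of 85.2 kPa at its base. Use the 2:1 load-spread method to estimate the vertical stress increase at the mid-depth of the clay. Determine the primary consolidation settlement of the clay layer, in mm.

S_c ≈ 185 mm

Mid-depth of clay below the ground surface: z = 1.3 + 7.5/2 = 5.05 m.
Total vertical stress at mid-clay: σ_v = 20.3×1.3 + 17.2×3.75 = 90.89 kPa.
Pore pressure: u = 9.81×(5.05 − 0.017) = 49.374 kPa.
Initial effective stress: σ'_0 = σ_v − u = 90.89 − 49.374 = 41.516 kPa.
Stress increase at mid-clay by the 2:1 spreading method:
Δσ = qBL/((B+z)(L+z)) = 85.2×5.4×9/((5.4+5.05)(9+5.05)) = 28.202 kPa
Final effective stress: σ'_f = 41.516 + 28.202 = 69.718 kPa.
σ'_f = 69.718 > σ'_p = 50.3 kPa, so the stress path crosses the preconsolidation pressure — recompression up to σ'_p, then virgin compression beyond:
S_c = H/(1+e₀)·[C_r·log₁₀(σ'_p/σ'_0) + C_c·log₁₀(σ'_f/σ'_p)]
    = 7.5/2.14 × [0.037×log₁₀(50.3/41.516) + 0.35×log₁₀(69.718/50.3)]
    = 3.5047 × [0.003084 + 0.049622] = 0.1847 m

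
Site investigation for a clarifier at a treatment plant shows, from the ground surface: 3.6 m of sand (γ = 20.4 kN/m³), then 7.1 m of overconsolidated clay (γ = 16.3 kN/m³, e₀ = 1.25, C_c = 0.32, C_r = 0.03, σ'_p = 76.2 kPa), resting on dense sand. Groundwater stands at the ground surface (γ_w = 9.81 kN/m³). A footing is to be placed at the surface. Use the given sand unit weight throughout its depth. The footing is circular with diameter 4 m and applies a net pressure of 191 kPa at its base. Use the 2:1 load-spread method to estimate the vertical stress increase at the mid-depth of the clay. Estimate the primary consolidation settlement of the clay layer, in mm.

Mid-depth of clay below the ground surface: z = 3.6 + 7.1/2 = 7.15 m.
Total vertical stress at mid-clay: σ_v = 20.4×3.6 + 16.3×3.55 = 131.31 kPa.
Pore pressure: u = 9.81×(7.15 − 0) = 70.142 kPa.
Initial effective stress: σ'_0 = σ_v − u = 131.31 − 70.142 = 61.168 kPa.
Stress increase at mid-clay by the 2:1 spreading method:
Δσ ≈ qD²/(D+z)² = 191×4²/(4+7.15)² = 24.581 kPa
Final effective stress: σ'_f = 61.168 + 24.581 = 85.749 kPa.
σ'_f = 85.749 > σ'_p = 76.2 kPa, so the stress path crosses the preconsolidation pressure — recompression up to σ'_p, then virgin compression beyond:
S_c = H/(1+e₀)·[C_r·log₁₀(σ'_p/σ'_0) + C_c·log₁₀(σ'_f/σ'_p)]
    = 7.1/2.25 × [0.03×log₁₀(76.2/61.168) + 0.32×log₁₀(85.749/76.2)]
    = 3.1556 × [0.0028629 + 0.016408] = 0.06081 m

S_c ≈ 60.8 mm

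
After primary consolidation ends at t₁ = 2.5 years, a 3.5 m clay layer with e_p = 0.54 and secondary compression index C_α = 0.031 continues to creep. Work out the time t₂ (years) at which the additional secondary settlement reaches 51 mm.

S_s = C_α·H/(1+e_p)·log₁₀(t₂/t₁) ⇒ log₁₀(t₂/t₁) = S_s·(1+e_p)/(C_α·H).
log₁₀(t₂/t₁) = 0.051 × (1+0.54) / (0.031×3.5) = 0.7239
t₂ = t₁ × 10^0.7239 = 2.5 × 5.295 = 13.24 years

t₂ ≈ 13.2 years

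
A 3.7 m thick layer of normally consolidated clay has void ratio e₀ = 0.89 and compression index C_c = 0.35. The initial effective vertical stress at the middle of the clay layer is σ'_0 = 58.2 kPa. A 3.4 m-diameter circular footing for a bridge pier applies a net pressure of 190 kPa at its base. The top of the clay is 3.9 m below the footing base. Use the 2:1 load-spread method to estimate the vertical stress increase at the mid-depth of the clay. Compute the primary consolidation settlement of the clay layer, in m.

S_c ≈ 0.111 m

Mid-depth of clay below the footing base: z = 3.9 + 3.7/2 = 5.75 m.
Stress increase at mid-clay by the 2:1 spreading method:
Δσ ≈ qD²/(D+z)² = 190×3.4²/(3.4+5.75)² = 26.234 kPa
Final effective stress: σ'_f = σ'_0 + Δσ = 58.2 + 26.234 = 84.434 kPa.
Normally consolidated clay, so the full stress increment lies on the virgin compression line:
S_c = C_c·H/(1+e₀)·log₁₀(σ'_f/σ'_0) = 0.35×3.7/(1+0.89)×log₁₀(84.434/58.2)
    = 0.68519 × 0.16159 = 0.1107 m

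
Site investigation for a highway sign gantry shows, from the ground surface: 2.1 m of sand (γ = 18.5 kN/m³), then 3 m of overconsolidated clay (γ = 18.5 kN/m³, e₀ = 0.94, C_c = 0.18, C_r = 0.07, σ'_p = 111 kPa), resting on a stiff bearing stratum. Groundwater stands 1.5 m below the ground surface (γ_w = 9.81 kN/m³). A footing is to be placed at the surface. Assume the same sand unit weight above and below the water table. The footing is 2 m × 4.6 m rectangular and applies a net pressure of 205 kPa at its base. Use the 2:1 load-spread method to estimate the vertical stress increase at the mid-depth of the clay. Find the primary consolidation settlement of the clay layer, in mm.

Mid-depth of clay below the ground surface: z = 2.1 + 3/2 = 3.6 m.
Total vertical stress at mid-clay: σ_v = 18.5×2.1 + 18.5×1.5 = 66.6 kPa.
Pore pressure: u = 9.81×(3.6 − 1.5) = 20.601 kPa.
Initial effective stress: σ'_0 = σ_v − u = 66.6 − 20.601 = 45.999 kPa.
Stress increase at mid-clay by the 2:1 spreading method:
Δσ = qBL/((B+z)(L+z)) = 205×2×4.6/((2+3.6)(4.6+3.6)) = 41.071 kPa
Final effective stress: σ'_f = 45.999 + 41.071 = 87.07 kPa.
σ'_f = 87.07 ≤ σ'_p = 111 kPa, so the clay remains overconsolidated and only the recompression index applies:
S_c = C_r·H/(1+e₀)·log₁₀(σ'_f/σ'_0) = 0.07×3/1.94×log₁₀(87.07/45.999)
    = 0.10825 × 0.27712 = 0.03 m

S_c ≈ 30 mm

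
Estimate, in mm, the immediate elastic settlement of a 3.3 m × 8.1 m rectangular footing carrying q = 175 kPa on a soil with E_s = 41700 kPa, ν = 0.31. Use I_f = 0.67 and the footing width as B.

Immediate (elastic) settlement: S_e = q·B·(1−ν²)/E_s · I_f.
S_e = 175 × 3.3 × (1 − 0.31²) / 41700 × 0.67
    = 175 × 3.3 × 0.9039 / 41700 × 0.67
    = 0.008387 m = 8.387 mm

S_e ≈ 8.39 mm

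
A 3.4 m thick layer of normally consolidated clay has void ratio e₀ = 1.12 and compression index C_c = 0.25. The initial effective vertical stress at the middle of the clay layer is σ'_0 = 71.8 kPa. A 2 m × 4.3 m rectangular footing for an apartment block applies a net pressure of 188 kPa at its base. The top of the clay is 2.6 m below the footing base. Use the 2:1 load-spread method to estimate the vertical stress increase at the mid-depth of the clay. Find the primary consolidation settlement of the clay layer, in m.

Mid-depth of clay below the footing base: z = 2.6 + 3.4/2 = 4.3 m.
Stress increase at mid-clay by the 2:1 spreading method:
Δσ = qBL/((B+z)(L+z)) = 188×2×4.3/((2+4.3)(4.3+4.3)) = 29.841 kPa
Final effective stress: σ'_f = σ'_0 + Δσ = 71.8 + 29.841 = 101.64 kPa.
Normally consolidated clay, so the full stress increment lies on the virgin compression line:
S_c = C_c·H/(1+e₀)·log₁₀(σ'_f/σ'_0) = 0.25×3.4/(1+1.12)×log₁₀(101.64/71.8)
    = 0.40094 × 0.15094 = 0.06052 m

S_c ≈ 0.0605 m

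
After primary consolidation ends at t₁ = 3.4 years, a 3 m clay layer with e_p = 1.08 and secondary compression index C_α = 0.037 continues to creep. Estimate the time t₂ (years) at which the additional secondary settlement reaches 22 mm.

t₂ ≈ 8.78 years

S_s = C_α·H/(1+e_p)·log₁₀(t₂/t₁) ⇒ log₁₀(t₂/t₁) = S_s·(1+e_p)/(C_α·H).
log₁₀(t₂/t₁) = 0.022 × (1+1.08) / (0.037×3) = 0.4123
t₂ = t₁ × 10^0.4123 = 3.4 × 2.584 = 8.785 years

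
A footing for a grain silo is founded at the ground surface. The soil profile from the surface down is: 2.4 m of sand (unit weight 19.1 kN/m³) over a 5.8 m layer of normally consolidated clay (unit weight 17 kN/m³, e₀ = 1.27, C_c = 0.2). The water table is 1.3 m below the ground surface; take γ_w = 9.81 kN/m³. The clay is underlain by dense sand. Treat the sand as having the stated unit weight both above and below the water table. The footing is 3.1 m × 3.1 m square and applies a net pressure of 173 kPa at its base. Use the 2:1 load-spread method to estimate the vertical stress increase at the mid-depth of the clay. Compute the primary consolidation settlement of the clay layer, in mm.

S_c ≈ 78.1 mm

Mid-depth of clay below the ground surface: z = 2.4 + 5.8/2 = 5.3 m.
Total vertical stress at mid-clay: σ_v = 19.1×2.4 + 17×2.9 = 95.14 kPa.
Pore pressure: u = 9.81×(5.3 − 1.3) = 39.24 kPa.
Initial effective stress: σ'_0 = σ_v − u = 95.14 − 39.24 = 55.9 kPa.
Stress increase at mid-clay by the 2:1 spreading method:
Δσ = qBL/((B+z)(L+z)) = 173×3.1×3.1/((3.1+5.3)(3.1+5.3)) = 23.562 kPa
Final effective stress: σ'_f = σ'_0 + Δσ = 55.9 + 23.562 = 79.462 kPa.
Normally consolidated clay, so the full stress increment lies on the virgin compression line:
S_c = C_c·H/(1+e₀)·log₁₀(σ'_f/σ'_0) = 0.2×5.8/(1+1.27)×log₁₀(79.462/55.9)
    = 0.51101 × 0.15275 = 0.07806 m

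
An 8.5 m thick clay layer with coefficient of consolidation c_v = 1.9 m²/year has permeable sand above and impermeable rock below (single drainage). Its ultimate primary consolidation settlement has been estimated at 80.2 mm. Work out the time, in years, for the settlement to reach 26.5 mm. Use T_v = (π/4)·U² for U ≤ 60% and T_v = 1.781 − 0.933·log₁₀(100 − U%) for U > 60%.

t ≈ 3.26 years

Drainage path length: H_d = H = 8.5 m (single drainage).
U = S(t)/S_ult = 26.5/80.2 = 0.3304.
U ≤ 60%: T_v = (π/4)·U² = (π/4)×0.33042² = 0.08575.
t = T_v·H_d²/c_v = 0.08575×8.5²/1.9 = 3.261 years.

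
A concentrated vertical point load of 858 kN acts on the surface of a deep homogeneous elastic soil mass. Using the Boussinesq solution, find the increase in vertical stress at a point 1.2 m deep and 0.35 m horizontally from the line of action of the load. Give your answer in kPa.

Δσ_z ≈ 232 kPa

Boussinesq vertical stress below a point load on an elastic half-space:
Δσ_z = 3P/(2πz²) · [1 + (r/z)²]^(−5/2)
r/z = 0.35/1.2 = 0.29167; [1+(r/z)²]^(−5/2) = 0.81537.
Δσ_z = 3×858/(2π×1.2²) × 0.81537 = 284.49 × 0.81537 = 232 kPa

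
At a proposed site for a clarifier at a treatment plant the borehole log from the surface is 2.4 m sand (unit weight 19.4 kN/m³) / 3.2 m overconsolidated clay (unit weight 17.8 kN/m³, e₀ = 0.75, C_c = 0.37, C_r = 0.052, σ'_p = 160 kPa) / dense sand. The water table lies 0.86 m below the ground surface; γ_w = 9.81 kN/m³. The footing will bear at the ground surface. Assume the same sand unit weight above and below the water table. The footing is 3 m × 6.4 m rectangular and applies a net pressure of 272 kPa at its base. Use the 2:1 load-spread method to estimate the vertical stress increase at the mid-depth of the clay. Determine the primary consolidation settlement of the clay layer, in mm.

Mid-depth of clay below the ground surface: z = 2.4 + 3.2/2 = 4 m.
Total vertical stress at mid-clay: σ_v = 19.4×2.4 + 17.8×1.6 = 75.04 kPa.
Pore pressure: u = 9.81×(4 − 0.86) = 30.803 kPa.
Initial effective stress: σ'_0 = σ_v − u = 75.04 − 30.803 = 44.237 kPa.
Stress increase at mid-clay by the 2:1 spreading method:
Δσ = qBL/((B+z)(L+z)) = 272×3×6.4/((3+4)(6.4+4)) = 71.736 kPa
Final effective stress: σ'_f = 44.237 + 71.736 = 115.97 kPa.
σ'_f = 115.97 ≤ σ'_p = 160 kPa, so the clay remains overconsolidated and only the recompression index applies:
S_c = C_r·H/(1+e₀)·log₁₀(σ'_f/σ'_0) = 0.052×3.2/1.75×log₁₀(115.97/44.237)
    = 0.095087 × 0.41856 = 0.0398 m

S_c ≈ 39.8 mm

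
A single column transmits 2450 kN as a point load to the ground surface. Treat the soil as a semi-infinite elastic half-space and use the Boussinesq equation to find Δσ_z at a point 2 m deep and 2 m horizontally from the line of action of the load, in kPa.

Δσ_z ≈ 51.7 kPa

Boussinesq vertical stress below a point load on an elastic half-space:
Δσ_z = 3P/(2πz²) · [1 + (r/z)²]^(−5/2)
r/z = 2/2 = 1; [1+(r/z)²]^(−5/2) = 0.17678.
Δσ_z = 3×2450/(2π×2²) × 0.17678 = 292.45 × 0.17678 = 51.7 kPa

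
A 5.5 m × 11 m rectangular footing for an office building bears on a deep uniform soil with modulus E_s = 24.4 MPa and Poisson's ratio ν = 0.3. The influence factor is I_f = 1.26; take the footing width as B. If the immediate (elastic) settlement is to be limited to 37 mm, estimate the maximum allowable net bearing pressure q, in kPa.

q ≈ 143 kPa

E_s = 24.4 MPa = 24400 kPa.
S_e = q·B·(1−ν²)/E_s · I_f  ⇒  q = S_e·E_s / (B·(1−ν²)·I_f).
q = 0.037 × 24400 / (5.5 × 0.91 × 1.26) = 143.2 kPa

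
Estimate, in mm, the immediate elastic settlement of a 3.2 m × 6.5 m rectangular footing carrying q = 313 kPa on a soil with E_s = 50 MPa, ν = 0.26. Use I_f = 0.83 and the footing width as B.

Immediate (elastic) settlement: S_e = q·B·(1−ν²)/E_s · I_f.
E_s = 50 MPa = 50000 kPa.
S_e = 313 × 3.2 × (1 − 0.26²) / 50000 × 0.83
    = 313 × 3.2 × 0.9324 / 50000 × 0.83
    = 0.0155 m = 15.5 mm

S_e ≈ 15.5 mm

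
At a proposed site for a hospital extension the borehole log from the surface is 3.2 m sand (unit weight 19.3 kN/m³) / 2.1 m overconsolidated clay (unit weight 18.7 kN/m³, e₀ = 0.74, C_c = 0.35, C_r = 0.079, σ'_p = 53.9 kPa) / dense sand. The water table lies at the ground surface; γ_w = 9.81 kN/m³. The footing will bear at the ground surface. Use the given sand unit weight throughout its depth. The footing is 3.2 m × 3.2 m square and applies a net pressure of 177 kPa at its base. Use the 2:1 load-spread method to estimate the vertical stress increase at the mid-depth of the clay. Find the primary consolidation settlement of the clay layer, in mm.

S_c ≈ 66.7 mm

Mid-depth of clay below the ground surface: z = 3.2 + 2.1/2 = 4.25 m.
Total vertical stress at mid-clay: σ_v = 19.3×3.2 + 18.7×1.05 = 81.395 kPa.
Pore pressure: u = 9.81×(4.25 − 0) = 41.693 kPa.
Initial effective stress: σ'_0 = σ_v − u = 81.395 − 41.693 = 39.702 kPa.
Stress increase at mid-clay by the 2:1 spreading method:
Δσ = qBL/((B+z)(L+z)) = 177×3.2×3.2/((3.2+4.25)(3.2+4.25)) = 32.656 kPa
Final effective stress: σ'_f = 39.702 + 32.656 = 72.358 kPa.
σ'_f = 72.358 > σ'_p = 53.9 kPa, so the stress path crosses the preconsolidation pressure — recompression up to σ'_p, then virgin compression beyond:
S_c = H/(1+e₀)·[C_r·log₁₀(σ'_p/σ'_0) + C_c·log₁₀(σ'_f/σ'_p)]
    = 2.1/1.74 × [0.079×log₁₀(53.9/39.702) + 0.35×log₁₀(72.358/53.9)]
    = 1.2069 × [0.010489 + 0.044764] = 0.06668 m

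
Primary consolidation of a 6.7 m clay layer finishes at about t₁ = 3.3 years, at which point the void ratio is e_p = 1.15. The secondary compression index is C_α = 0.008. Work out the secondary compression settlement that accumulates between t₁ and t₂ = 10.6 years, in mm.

Secondary compression: S_s = C_α·H/(1+e_p)·log₁₀(t₂/t₁)
S_s = 0.008×6.7/(1+1.15)×log₁₀(10.6/3.3)
    = 0.02493 × 0.5068 = 0.01263 m

S_s ≈ 12.6 mm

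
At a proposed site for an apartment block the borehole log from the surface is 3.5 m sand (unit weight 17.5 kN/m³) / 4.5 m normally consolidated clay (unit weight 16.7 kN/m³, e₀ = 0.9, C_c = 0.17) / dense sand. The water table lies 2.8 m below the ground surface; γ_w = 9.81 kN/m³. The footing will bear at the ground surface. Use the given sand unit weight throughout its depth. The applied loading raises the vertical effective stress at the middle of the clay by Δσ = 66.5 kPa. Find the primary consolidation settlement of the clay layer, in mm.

Mid-depth of clay below the ground surface: z = 3.5 + 4.5/2 = 5.75 m.
Total vertical stress at mid-clay: σ_v = 17.5×3.5 + 16.7×2.25 = 98.825 kPa.
Pore pressure: u = 9.81×(5.75 − 2.8) = 28.94 kPa.
Initial effective stress: σ'_0 = σ_v − u = 98.825 − 28.94 = 69.885 kPa.
Final effective stress: σ'_f = σ'_0 + Δσ = 69.885 + 66.5 = 136.38 kPa.
Normally consolidated clay, so the full stress increment lies on the virgin compression line:
S_c = C_c·H/(1+e₀)·log₁₀(σ'_f/σ'_0) = 0.17×4.5/(1+0.9)×log₁₀(136.38/69.885)
    = 0.40263 × 0.29037 = 0.1169 m

S_c ≈ 117 mm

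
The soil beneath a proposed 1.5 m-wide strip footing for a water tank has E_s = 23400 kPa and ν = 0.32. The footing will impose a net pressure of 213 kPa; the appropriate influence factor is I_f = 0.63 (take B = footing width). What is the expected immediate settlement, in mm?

S_e ≈ 7.72 mm

Immediate (elastic) settlement: S_e = q·B·(1−ν²)/E_s · I_f.
S_e = 213 × 1.5 × (1 − 0.32²) / 23400 × 0.63
    = 213 × 1.5 × 0.8976 / 23400 × 0.63
    = 0.007721 m = 7.721 mm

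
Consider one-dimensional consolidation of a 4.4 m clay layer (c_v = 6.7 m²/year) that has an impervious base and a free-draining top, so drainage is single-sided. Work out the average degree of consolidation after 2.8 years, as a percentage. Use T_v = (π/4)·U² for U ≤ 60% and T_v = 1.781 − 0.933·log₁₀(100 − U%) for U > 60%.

U ≈ 92.6 %

Drainage path length: H_d = H = 4.4 m (single drainage).
T_v = c_v·t/H_d² = 6.7×2.8/4.4² = 0.96901.
T_v = 0.96901 corresponds to the U > 60% branch:
U = 1 − 10^((1.781 − T_v)/0.933)/100 = 0.9258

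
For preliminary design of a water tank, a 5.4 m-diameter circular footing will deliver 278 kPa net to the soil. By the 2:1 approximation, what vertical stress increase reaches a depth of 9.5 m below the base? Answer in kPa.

Δσ_z ≈ 36.5 kPa

By the 2:1 method the load spreads at 1 horizontal : 2 vertical, so at depth z the loaded area has grown by z in each plan dimension:
Δσ ≈ qD²/(D+z)² = 278×5.4²/(5.4+9.5)² = 36.514 kPa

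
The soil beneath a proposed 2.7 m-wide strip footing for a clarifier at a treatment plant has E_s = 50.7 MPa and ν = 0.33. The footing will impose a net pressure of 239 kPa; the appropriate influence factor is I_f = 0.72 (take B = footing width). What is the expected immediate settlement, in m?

S_e ≈ 0.00817 m

Immediate (elastic) settlement: S_e = q·B·(1−ν²)/E_s · I_f.
E_s = 50.7 MPa = 50700 kPa.
S_e = 239 × 2.7 × (1 − 0.33²) / 50700 × 0.72
    = 239 × 2.7 × 0.8911 / 50700 × 0.72
    = 0.008166 m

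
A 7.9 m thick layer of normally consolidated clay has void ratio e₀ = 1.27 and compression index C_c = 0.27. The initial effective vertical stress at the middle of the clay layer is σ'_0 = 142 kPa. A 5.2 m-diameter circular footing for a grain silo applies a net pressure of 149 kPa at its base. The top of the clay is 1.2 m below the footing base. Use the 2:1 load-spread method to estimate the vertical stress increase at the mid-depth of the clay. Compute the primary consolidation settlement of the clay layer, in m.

S_c ≈ 0.0959 m

Mid-depth of clay below the footing base: z = 1.2 + 7.9/2 = 5.15 m.
Stress increase at mid-clay by the 2:1 spreading method:
Δσ ≈ qD²/(D+z)² = 149×5.2²/(5.2+5.15)² = 37.611 kPa
Final effective stress: σ'_f = σ'_0 + Δσ = 142 + 37.611 = 179.61 kPa.
Normally consolidated clay, so the full stress increment lies on the virgin compression line:
S_c = C_c·H/(1+e₀)·log₁₀(σ'_f/σ'_0) = 0.27×7.9/(1+1.27)×log₁₀(179.61/142)
    = 0.93965 × 0.10204 = 0.09588 m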